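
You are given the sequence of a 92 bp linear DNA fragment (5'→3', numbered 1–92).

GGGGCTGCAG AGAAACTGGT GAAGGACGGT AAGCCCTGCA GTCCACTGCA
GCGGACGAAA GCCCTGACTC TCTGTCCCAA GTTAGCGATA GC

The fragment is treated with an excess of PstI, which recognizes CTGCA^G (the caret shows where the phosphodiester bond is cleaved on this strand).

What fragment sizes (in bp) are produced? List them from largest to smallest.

PstI sites (CTGCAG) start at positions 5, 36, 46.
PstI cuts after base 5 of each site (before the last base), so after positions 9, 40, 50.
Linear molecule, 3 cuts → 4 fragments:
  1–9 → 9 bp
  10–40 → 31 bp
  41–50 → 10 bp
  51–92 → 42 bp
Sorted largest to smallest: 42, 31, 10, 9 bp.

42, 31, 10, 9 bp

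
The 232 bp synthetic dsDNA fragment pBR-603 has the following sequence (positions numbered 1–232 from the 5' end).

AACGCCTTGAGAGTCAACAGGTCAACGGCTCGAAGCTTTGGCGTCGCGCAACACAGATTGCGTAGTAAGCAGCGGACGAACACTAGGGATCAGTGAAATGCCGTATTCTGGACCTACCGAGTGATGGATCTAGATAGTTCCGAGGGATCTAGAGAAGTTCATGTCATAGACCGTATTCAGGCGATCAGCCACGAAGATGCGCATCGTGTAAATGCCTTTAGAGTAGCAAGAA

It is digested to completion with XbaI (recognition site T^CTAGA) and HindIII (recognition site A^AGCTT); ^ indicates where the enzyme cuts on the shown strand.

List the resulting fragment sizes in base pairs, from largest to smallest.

96, 84, 33, 19 bp

XbaI sites (TCTAGA) start at positions 129, 148.
XbaI cuts after the first base of each site, so after positions 129, 148.
The HindIII site (AAGCTT) starts at position 33.
HindIII cuts after the first base of each site, so after position 33.
Combined cut positions: 33, 129, 148.
Linear molecule, 3 cuts → 4 fragments:
  1–33 → 33 bp
  34–129 → 96 bp
  130–148 → 19 bp
  149–232 → 84 bp
Sorted largest to smallest: 96, 84, 33, 19 bp.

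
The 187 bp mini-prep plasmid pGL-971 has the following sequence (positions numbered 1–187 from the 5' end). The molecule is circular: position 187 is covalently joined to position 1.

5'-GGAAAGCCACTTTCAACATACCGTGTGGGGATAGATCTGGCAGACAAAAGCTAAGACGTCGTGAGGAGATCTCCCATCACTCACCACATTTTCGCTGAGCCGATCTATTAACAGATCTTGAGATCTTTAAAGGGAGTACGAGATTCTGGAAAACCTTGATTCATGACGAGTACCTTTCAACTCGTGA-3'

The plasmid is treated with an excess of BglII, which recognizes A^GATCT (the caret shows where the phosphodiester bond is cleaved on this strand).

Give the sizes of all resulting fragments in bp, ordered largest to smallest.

BglII sites (AGATCT) start at positions 33, 67, 113, 121.
BglII cuts after the first base of each site, so after positions 33, 67, 113, 121.
Circular molecule, 4 cuts → 4 fragments:
  34–67 → 34 bp
  68–113 → 46 bp
  114–121 → 8 bp
  122–187 then 1–33 → 66 + 33 = 99 bp
Sorted largest to smallest: 99, 46, 34, 8 bp.

99, 46, 34, 8 bp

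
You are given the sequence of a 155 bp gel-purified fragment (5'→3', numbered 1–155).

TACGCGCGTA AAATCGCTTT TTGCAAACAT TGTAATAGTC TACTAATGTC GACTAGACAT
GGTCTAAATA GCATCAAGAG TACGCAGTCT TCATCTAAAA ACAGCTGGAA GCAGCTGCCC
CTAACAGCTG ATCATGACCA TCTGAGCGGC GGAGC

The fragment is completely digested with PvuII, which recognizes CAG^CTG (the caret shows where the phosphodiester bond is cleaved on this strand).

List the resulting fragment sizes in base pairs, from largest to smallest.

104, 28, 13, 10 bp

PvuII sites (CAGCTG) start at positions 102, 112, 125.
PvuII cuts after base 3 of each site, so after positions 104, 114, 127.
Linear molecule, 3 cuts → 4 fragments:
  1–104 → 104 bp
  105–114 → 10 bp
  115–127 → 13 bp
  128–155 → 28 bp
Sorted largest to smallest: 104, 28, 13, 10 bp.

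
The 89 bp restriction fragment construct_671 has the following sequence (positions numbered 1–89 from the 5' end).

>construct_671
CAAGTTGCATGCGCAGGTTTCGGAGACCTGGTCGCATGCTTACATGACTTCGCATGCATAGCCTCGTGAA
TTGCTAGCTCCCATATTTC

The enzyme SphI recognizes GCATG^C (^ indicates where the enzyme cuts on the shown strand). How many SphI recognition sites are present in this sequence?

GCATGC occurs starting at positions 7, 34, 52.
SphI cuts at 3 sites.

3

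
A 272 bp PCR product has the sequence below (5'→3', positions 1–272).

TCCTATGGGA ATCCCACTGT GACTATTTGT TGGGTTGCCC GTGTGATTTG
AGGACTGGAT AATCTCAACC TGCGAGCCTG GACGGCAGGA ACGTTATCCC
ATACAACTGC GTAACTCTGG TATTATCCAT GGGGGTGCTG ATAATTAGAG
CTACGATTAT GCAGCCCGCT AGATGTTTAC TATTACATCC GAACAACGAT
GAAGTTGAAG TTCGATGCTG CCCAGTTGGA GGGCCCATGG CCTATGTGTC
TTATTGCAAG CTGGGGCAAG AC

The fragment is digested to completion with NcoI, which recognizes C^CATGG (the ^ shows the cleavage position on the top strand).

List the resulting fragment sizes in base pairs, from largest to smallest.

127, 108, 37 bp

NcoI sites (CCATGG) start at positions 127, 235.
NcoI cuts after the first base of each site, so after positions 127, 235.
Linear molecule, 2 cuts → 3 fragments:
  1–127 → 127 bp
  128–235 → 108 bp
  236–272 → 37 bp
Sorted largest to smallest: 127, 108, 37 bp.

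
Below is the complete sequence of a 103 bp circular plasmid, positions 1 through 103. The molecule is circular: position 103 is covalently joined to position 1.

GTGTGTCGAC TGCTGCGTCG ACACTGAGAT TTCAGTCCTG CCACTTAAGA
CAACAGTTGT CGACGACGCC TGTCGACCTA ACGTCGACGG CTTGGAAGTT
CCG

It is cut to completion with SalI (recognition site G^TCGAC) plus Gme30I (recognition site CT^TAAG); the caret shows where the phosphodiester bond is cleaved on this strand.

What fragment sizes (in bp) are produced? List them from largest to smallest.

28, 25, 14, 13, 12, 11 bp

SalI sites (GTCGAC) start at positions 5, 17, 59, 72, 83.
SalI cuts after the first base of each site, so after positions 5, 17, 59, 72, 83.
The Gme30I site (CTTAAG) starts at position 44.
Gme30I cuts after base 2 of each site, so after position 45.
Combined cut positions: 5, 17, 45, 59, 72, 83.
Circular molecule, 6 cuts → 6 fragments:
  6–17 → 12 bp
  18–45 → 28 bp
  46–59 → 14 bp
  60–72 → 13 bp
  73–83 → 11 bp
  84–103 then 1–5 → 20 + 5 = 25 bp
Sorted largest to smallest: 28, 25, 14, 13, 12, 11 bp.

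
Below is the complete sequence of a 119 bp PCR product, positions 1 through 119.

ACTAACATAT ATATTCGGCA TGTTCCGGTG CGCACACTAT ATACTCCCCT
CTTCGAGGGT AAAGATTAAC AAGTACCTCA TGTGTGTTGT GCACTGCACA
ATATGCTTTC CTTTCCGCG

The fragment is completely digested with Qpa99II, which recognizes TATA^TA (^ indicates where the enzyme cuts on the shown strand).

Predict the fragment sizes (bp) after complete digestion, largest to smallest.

Qpa99II sites (TATATA) start at positions 8, 38.
Qpa99II cuts after base 4 of each site, so after positions 11, 41.
Linear molecule, 2 cuts → 3 fragments:
  1–11 → 11 bp
  12–41 → 30 bp
  42–119 → 78 bp
Sorted largest to smallest: 78, 30, 11 bp.

78, 30, 11 bp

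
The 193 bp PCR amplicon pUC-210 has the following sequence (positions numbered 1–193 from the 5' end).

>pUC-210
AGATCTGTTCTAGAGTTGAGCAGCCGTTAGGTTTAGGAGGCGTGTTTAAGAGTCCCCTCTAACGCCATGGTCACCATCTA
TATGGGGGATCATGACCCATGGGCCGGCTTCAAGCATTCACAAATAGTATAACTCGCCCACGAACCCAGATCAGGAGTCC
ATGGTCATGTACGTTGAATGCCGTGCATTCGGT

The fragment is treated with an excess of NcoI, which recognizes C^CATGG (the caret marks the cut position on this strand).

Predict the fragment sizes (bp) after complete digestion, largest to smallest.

65, 62, 34, 32 bp

NcoI sites (CCATGG) start at positions 65, 97, 159.
NcoI cuts after the first base of each site, so after positions 65, 97, 159.
Linear molecule, 3 cuts → 4 fragments:
  1–65 → 65 bp
  66–97 → 32 bp
  98–159 → 62 bp
  160–193 → 34 bp
Sorted largest to smallest: 65, 62, 34, 32 bp.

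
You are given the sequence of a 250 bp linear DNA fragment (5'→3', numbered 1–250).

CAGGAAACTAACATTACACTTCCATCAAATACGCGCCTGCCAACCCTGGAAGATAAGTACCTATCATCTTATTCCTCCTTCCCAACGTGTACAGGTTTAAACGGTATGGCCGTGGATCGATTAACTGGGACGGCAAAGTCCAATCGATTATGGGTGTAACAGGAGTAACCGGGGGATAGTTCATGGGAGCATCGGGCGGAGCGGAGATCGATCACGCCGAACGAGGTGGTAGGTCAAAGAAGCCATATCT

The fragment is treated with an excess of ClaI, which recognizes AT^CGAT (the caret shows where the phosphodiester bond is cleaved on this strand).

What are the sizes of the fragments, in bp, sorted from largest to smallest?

ClaI sites (ATCGAT) start at positions 116, 143, 207.
ClaI cuts after base 2 of each site, so after positions 117, 144, 208.
Linear molecule, 3 cuts → 4 fragments:
  1–117 → 117 bp
  118–144 → 27 bp
  145–208 → 64 bp
  209–250 → 42 bp
Sorted largest to smallest: 117, 64, 42, 27 bp.

117, 64, 42, 27 bp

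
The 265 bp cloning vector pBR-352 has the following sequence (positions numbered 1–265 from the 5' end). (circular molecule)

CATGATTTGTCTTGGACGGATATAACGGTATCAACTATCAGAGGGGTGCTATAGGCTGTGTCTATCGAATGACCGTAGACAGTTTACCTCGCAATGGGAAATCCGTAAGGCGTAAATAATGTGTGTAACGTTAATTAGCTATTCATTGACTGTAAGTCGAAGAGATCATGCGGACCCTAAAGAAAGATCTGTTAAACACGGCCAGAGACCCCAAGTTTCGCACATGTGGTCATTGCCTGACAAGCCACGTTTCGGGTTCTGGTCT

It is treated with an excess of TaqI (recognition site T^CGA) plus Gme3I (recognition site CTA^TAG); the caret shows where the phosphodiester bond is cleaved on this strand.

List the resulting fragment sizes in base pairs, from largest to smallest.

TaqI sites (TCGA) start at positions 65, 157.
TaqI cuts after the first base of each site, so after positions 65, 157.
The Gme3I site (CTATAG) starts at position 49.
Gme3I cuts after base 3 of each site, so after position 51.
Combined cut positions: 51, 65, 157.
Circular molecule, 3 cuts → 3 fragments:
  52–65 → 14 bp
  66–157 → 92 bp
  158–265 then 1–51 → 108 + 51 = 159 bp
Sorted largest to smallest: 159, 92, 14 bp.

159, 92, 14 bp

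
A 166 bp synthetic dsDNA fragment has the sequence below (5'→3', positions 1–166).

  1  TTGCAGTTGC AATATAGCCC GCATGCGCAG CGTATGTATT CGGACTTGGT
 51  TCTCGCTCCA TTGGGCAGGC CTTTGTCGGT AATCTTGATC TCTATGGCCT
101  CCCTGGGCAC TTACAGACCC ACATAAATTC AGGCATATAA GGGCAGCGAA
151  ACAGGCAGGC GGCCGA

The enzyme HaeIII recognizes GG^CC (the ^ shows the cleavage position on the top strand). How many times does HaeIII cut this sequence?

3

GGCC occurs starting at positions 68, 96, 161.
HaeIII cuts at 3 sites.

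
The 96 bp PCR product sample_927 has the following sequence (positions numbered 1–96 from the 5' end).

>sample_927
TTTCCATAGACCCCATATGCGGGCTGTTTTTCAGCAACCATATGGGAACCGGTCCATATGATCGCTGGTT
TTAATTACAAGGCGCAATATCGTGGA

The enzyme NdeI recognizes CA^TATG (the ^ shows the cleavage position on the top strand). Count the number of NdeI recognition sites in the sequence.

3

CATATG occurs starting at positions 14, 39, 55.
NdeI cuts at 3 sites.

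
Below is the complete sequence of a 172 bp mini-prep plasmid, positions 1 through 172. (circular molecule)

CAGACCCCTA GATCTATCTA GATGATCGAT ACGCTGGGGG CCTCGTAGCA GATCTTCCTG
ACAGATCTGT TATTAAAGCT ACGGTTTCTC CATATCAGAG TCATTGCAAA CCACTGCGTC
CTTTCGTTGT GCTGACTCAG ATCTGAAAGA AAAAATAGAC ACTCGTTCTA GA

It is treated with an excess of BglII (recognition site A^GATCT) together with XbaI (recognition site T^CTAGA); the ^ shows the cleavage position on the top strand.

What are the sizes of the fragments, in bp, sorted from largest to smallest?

76, 33, 28, 15, 13, 7 bp

BglII sites (AGATCT) start at positions 10, 50, 63, 139.
BglII cuts after the first base of each site, so after positions 10, 50, 63, 139.
XbaI sites (TCTAGA) start at positions 17, 167.
XbaI cuts after the first base of each site, so after positions 17, 167.
Combined cut positions: 10, 17, 50, 63, 139, 167.
Circular molecule, 6 cuts → 6 fragments:
  11–17 → 7 bp
  18–50 → 33 bp
  51–63 → 13 bp
  64–139 → 76 bp
  140–167 → 28 bp
  168–172 then 1–10 → 5 + 10 = 15 bp
Sorted largest to smallest: 76, 33, 28, 15, 13, 7 bp.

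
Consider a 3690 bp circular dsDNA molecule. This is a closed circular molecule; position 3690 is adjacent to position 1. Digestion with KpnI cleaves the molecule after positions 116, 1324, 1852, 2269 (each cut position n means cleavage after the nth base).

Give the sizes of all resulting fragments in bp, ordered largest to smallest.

1537, 1208, 528, 417 bp

Circular molecule, 4 cuts → 4 fragments:
  1324 − 116 = 1208 bp
  1852 − 1324 = 528 bp
  2269 − 1852 = 417 bp
  wrap: 3690 − 2269 + 116 = 1537 bp
Sorted largest to smallest: 1537, 1208, 528, 417 bp.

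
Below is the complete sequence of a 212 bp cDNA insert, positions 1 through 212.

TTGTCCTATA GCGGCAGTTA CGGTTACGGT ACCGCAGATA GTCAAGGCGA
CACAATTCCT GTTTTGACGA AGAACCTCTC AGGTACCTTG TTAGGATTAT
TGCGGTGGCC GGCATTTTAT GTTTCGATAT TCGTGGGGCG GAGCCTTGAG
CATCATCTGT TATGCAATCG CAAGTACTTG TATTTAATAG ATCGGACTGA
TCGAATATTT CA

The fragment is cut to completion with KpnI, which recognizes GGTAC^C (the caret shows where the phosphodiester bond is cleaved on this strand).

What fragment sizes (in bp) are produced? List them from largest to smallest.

126, 54, 32 bp

KpnI sites (GGTACC) start at positions 28, 82.
KpnI cuts after base 5 of each site (before the last base), so after positions 32, 86.
Linear molecule, 2 cuts → 3 fragments:
  1–32 → 32 bp
  33–86 → 54 bp
  87–212 → 126 bp
Sorted largest to smallest: 126, 54, 32 bp.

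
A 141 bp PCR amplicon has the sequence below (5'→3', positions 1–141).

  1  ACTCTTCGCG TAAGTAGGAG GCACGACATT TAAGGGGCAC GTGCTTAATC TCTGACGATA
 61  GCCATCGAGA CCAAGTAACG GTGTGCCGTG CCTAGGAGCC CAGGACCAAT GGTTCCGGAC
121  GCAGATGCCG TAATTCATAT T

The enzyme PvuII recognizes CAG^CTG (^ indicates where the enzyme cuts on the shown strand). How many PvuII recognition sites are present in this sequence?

No occurrence of CAGCTG is present in the sequence.
PvuII does not cut: 0 sites.

0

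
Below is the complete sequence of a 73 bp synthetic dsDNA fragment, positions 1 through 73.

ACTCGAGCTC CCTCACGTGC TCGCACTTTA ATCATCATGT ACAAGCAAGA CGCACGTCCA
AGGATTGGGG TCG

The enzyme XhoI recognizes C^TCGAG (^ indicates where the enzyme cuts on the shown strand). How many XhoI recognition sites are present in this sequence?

CTCGAG occurs starting at position 2.
XhoI cuts at 1 site.

1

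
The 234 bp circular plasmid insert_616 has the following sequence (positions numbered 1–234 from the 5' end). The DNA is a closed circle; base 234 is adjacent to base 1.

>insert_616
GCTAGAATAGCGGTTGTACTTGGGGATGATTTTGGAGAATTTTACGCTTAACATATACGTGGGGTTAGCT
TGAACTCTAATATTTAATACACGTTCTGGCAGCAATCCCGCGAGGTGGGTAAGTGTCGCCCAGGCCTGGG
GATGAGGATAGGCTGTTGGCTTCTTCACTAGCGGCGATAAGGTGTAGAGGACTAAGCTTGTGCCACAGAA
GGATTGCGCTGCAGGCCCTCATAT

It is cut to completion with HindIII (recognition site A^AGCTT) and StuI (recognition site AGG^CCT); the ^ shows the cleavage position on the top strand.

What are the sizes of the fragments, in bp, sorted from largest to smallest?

The HindIII site (AAGCTT) starts at position 194.
HindIII cuts after the first base of each site, so after position 194.
The StuI site (AGGCCT) starts at position 132.
StuI cuts after base 3 of each site, so after position 134.
Combined cut positions: 134, 194.
Circular molecule, 2 cuts → 2 fragments:
  135–194 → 60 bp
  195–234 then 1–134 → 40 + 134 = 174 bp
Sorted largest to smallest: 174, 60 bp.

174, 60 bp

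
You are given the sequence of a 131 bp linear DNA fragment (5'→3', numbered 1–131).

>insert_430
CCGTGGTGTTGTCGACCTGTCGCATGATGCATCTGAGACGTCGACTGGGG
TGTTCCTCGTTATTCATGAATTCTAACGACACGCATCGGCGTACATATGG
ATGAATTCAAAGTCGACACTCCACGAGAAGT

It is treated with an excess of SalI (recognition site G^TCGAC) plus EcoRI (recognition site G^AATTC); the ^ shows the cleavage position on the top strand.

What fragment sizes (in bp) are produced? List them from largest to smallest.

35, 29, 28, 19, 11, 9 bp

SalI sites (GTCGAC) start at positions 11, 40, 112.
SalI cuts after the first base of each site, so after positions 11, 40, 112.
EcoRI sites (GAATTC) start at positions 68, 103.
EcoRI cuts after the first base of each site, so after positions 68, 103.
Combined cut positions: 11, 40, 68, 103, 112.
Linear molecule, 5 cuts → 6 fragments:
  1–11 → 11 bp
  12–40 → 29 bp
  41–68 → 28 bp
  69–103 → 35 bp
  104–112 → 9 bp
  113–131 → 19 bp
Sorted largest to smallest: 35, 29, 28, 19, 11, 9 bp.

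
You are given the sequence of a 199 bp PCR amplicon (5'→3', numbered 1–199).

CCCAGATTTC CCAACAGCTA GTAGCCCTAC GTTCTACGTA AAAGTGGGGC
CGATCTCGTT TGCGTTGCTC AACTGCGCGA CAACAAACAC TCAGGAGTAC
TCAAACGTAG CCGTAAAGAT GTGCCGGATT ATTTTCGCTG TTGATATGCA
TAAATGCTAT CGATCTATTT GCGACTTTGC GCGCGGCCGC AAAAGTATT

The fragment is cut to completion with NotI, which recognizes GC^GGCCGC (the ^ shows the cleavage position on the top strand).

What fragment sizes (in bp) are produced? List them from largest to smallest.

184, 15 bp

The NotI site (GCGGCCGC) starts at position 183.
NotI cuts after base 2 of each site, so after position 184.
Linear molecule, 1 cut → 2 fragments:
  1–184 → 184 bp
  185–199 → 15 bp
Sorted largest to smallest: 184, 15 bp.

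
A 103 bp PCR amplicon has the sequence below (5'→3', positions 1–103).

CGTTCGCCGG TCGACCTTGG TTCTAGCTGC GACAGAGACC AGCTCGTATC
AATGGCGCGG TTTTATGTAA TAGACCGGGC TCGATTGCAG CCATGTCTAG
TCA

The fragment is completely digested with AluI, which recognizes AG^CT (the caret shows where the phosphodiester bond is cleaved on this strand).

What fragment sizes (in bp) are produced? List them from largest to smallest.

61, 26, 16 bp

AluI sites (AGCT) start at positions 25, 41.
AluI cuts after base 2 of each site, so after positions 26, 42.
Linear molecule, 2 cuts → 3 fragments:
  1–26 → 26 bp
  27–42 → 16 bp
  43–103 → 61 bp
Sorted largest to smallest: 61, 26, 16 bp.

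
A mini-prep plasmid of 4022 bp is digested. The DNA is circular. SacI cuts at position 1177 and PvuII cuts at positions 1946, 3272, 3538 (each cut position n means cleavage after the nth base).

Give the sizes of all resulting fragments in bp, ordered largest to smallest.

Combined cut positions (sorted): 1177, 1946, 3272, 3538.
Circular molecule, 4 cuts → 4 fragments:
  1946 − 1177 = 769 bp
  3272 − 1946 = 1326 bp
  3538 − 3272 = 266 bp
  wrap: 4022 − 3538 + 1177 = 1661 bp
Sorted largest to smallest: 1661, 1326, 769, 266 bp.

1661, 1326, 769, 266 bp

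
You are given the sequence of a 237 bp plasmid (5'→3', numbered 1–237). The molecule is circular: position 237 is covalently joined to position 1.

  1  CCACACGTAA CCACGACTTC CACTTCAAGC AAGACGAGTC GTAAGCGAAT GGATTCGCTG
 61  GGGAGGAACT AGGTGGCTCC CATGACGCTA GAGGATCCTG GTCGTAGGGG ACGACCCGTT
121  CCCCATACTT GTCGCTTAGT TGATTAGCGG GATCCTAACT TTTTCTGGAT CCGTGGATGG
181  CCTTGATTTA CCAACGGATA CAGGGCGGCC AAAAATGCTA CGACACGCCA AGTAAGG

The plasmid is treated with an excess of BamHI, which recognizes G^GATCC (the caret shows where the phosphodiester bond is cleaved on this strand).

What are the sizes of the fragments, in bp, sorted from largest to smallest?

163, 57, 17 bp

BamHI sites (GGATCC) start at positions 93, 150, 167.
BamHI cuts after the first base of each site, so after positions 93, 150, 167.
Circular molecule, 3 cuts → 3 fragments:
  94–150 → 57 bp
  151–167 → 17 bp
  168–237 then 1–93 → 70 + 93 = 163 bp
Sorted largest to smallest: 163, 57, 17 bp.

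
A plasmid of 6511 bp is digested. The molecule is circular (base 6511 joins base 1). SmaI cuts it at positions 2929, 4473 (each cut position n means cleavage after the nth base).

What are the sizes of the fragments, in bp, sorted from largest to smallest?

4967, 1544 bp

Circular molecule, 2 cuts → 2 fragments:
  4473 − 2929 = 1544 bp
  wrap: 6511 − 4473 + 2929 = 4967 bp
Sorted largest to smallest: 4967, 1544 bp.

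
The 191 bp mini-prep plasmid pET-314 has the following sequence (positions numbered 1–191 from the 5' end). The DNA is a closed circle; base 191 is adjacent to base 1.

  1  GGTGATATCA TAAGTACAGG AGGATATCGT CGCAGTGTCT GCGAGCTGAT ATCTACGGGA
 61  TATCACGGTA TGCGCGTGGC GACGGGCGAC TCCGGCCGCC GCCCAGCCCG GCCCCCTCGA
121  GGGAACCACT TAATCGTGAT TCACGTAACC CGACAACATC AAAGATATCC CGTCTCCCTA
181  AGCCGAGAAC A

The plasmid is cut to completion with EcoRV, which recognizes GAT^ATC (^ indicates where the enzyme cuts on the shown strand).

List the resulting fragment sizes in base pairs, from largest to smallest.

EcoRV sites (GATATC) start at positions 4, 23, 48, 59, 164.
EcoRV cuts after base 3 of each site, so after positions 6, 25, 50, 61, 166.
Circular molecule, 5 cuts → 5 fragments:
  7–25 → 19 bp
  26–50 → 25 bp
  51–61 → 11 bp
  62–166 → 105 bp
  167–191 then 1–6 → 25 + 6 = 31 bp
Sorted largest to smallest: 105, 31, 25, 19, 11 bp.

105, 31, 25, 19, 11 bp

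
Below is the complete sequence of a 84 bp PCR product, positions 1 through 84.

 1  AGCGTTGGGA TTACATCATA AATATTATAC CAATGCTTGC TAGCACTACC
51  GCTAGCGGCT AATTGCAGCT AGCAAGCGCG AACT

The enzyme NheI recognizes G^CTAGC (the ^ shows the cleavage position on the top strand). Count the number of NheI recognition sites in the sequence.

GCTAGC occurs starting at positions 39, 51, 68.
NheI cuts at 3 sites.

3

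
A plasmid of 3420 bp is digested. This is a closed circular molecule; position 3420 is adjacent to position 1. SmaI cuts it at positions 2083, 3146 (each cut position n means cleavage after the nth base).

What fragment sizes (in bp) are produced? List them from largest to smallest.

2357, 1063 bp

Circular molecule, 2 cuts → 2 fragments:
  3146 − 2083 = 1063 bp
  wrap: 3420 − 3146 + 2083 = 2357 bp
Sorted largest to smallest: 2357, 1063 bp.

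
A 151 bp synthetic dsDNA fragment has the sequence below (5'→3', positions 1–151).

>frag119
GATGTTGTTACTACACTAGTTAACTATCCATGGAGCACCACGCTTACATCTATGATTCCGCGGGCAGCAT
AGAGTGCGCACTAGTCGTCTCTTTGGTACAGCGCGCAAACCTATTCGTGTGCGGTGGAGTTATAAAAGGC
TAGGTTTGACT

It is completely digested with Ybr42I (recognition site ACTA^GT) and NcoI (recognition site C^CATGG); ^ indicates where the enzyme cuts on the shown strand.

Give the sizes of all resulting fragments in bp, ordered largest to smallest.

Ybr42I sites (ACTAGT) start at positions 15, 80.
Ybr42I cuts after base 4 of each site, so after positions 18, 83.
The NcoI site (CCATGG) starts at position 28.
NcoI cuts after the first base of each site, so after position 28.
Combined cut positions: 18, 28, 83.
Linear molecule, 3 cuts → 4 fragments:
  1–18 → 18 bp
  19–28 → 10 bp
  29–83 → 55 bp
  84–151 → 68 bp
Sorted largest to smallest: 68, 55, 18, 10 bp.

68, 55, 18, 10 bp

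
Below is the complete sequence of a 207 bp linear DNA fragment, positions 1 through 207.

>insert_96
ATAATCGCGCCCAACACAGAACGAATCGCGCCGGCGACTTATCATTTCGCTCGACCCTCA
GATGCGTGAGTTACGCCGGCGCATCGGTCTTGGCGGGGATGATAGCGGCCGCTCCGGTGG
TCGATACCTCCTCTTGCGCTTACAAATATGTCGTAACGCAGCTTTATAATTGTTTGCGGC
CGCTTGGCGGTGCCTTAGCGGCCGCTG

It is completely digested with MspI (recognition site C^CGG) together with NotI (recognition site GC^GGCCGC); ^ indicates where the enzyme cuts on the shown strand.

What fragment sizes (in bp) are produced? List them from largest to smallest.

MspI sites (CCGG) start at positions 31, 76, 114.
MspI cuts after the first base of each site, so after positions 31, 76, 114.
NotI sites (GCGGCCGC) start at positions 105, 176, 198.
NotI cuts after base 2 of each site, so after positions 106, 177, 199.
Combined cut positions: 31, 76, 106, 114, 177, 199.
Linear molecule, 6 cuts → 7 fragments:
  1–31 → 31 bp
  32–76 → 45 bp
  77–106 → 30 bp
  107–114 → 8 bp
  115–177 → 63 bp
  178–199 → 22 bp
  200–207 → 8 bp
Sorted largest to smallest: 63, 45, 31, 30, 22, 8, 8 bp.

63, 45, 31, 30, 22, 8, 8 bp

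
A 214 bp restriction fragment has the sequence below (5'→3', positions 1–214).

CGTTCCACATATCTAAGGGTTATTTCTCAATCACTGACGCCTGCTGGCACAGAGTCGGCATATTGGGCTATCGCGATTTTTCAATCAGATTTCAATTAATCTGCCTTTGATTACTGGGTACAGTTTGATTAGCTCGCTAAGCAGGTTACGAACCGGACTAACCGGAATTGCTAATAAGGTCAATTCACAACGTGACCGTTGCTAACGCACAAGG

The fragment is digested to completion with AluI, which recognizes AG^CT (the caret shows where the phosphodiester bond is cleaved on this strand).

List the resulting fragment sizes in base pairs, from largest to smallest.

The AluI site (AGCT) starts at position 131.
AluI cuts after base 2 of each site, so after position 132.
Linear molecule, 1 cut → 2 fragments:
  1–132 → 132 bp
  133–214 → 82 bp
Sorted largest to smallest: 132, 82 bp.

132, 82 bp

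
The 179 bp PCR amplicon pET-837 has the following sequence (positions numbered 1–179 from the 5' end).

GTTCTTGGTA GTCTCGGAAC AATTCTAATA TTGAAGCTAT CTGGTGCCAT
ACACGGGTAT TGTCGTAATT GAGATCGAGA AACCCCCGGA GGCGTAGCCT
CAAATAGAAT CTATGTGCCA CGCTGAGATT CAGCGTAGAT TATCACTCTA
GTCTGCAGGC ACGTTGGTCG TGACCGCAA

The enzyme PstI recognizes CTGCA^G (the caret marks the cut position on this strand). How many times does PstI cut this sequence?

CTGCAG occurs starting at position 153.
PstI cuts at 1 site.

1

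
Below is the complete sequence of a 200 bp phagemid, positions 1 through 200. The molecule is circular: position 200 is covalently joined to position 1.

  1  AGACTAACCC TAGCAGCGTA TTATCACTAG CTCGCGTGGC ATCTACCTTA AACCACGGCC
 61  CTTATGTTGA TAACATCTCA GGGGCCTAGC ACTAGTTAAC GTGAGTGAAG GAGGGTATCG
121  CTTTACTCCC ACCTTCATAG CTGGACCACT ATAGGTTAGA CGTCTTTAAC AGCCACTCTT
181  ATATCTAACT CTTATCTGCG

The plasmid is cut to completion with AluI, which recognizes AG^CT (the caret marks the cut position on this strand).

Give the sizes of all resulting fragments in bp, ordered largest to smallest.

110, 90 bp

AluI sites (AGCT) start at positions 29, 139.
AluI cuts after base 2 of each site, so after positions 30, 140.
Circular molecule, 2 cuts → 2 fragments:
  31–140 → 110 bp
  141–200 then 1–30 → 60 + 30 = 90 bp
Sorted largest to smallest: 110, 90 bp.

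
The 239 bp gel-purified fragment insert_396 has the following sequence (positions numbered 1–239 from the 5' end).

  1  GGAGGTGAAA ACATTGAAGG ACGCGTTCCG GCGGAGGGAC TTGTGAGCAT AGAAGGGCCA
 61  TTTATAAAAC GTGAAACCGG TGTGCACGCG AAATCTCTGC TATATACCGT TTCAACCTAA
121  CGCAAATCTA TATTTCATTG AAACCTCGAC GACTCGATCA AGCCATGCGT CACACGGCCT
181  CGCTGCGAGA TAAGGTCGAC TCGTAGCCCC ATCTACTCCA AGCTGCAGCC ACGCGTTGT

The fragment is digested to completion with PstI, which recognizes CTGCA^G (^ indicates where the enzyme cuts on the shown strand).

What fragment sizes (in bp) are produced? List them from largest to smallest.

The PstI site (CTGCAG) starts at position 223.
PstI cuts after base 5 of each site (before the last base), so after position 227.
Linear molecule, 1 cut → 2 fragments:
  1–227 → 227 bp
  228–239 → 12 bp
Sorted largest to smallest: 227, 12 bp.

227, 12 bp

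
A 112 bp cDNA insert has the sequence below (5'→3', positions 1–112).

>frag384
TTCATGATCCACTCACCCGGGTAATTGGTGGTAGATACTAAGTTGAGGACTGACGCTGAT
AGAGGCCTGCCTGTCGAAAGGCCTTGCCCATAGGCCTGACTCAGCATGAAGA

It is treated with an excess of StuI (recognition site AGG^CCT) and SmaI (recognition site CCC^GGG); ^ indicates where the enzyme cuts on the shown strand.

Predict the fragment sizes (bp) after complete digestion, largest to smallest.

StuI sites (AGGCCT) start at positions 63, 79, 92.
StuI cuts after base 3 of each site, so after positions 65, 81, 94.
The SmaI site (CCCGGG) starts at position 16.
SmaI cuts after base 3 of each site, so after position 18.
Combined cut positions: 18, 65, 81, 94.
Linear molecule, 4 cuts → 5 fragments:
  1–18 → 18 bp
  19–65 → 47 bp
  66–81 → 16 bp
  82–94 → 13 bp
  95–112 → 18 bp
Sorted largest to smallest: 47, 18, 18, 16, 13 bp.

47, 18, 18, 16, 13 bp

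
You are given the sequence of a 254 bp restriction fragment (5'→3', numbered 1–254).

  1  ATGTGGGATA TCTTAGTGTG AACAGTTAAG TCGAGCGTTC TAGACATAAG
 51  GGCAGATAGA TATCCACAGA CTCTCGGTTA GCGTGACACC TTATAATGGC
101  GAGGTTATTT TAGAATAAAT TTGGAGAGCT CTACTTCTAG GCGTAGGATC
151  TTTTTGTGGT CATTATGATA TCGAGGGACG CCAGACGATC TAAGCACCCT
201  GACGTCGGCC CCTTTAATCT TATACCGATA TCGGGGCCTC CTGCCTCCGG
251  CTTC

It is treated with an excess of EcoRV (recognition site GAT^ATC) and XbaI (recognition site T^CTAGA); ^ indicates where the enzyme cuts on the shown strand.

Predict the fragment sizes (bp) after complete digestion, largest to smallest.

EcoRV sites (GATATC) start at positions 7, 59, 167, 227.
EcoRV cuts after base 3 of each site, so after positions 9, 61, 169, 229.
The XbaI site (TCTAGA) starts at position 39.
XbaI cuts after the first base of each site, so after position 39.
Combined cut positions: 9, 39, 61, 169, 229.
Linear molecule, 5 cuts → 6 fragments:
  1–9 → 9 bp
  10–39 → 30 bp
  40–61 → 22 bp
  62–169 → 108 bp
  170–229 → 60 bp
  230–254 → 25 bp
Sorted largest to smallest: 108, 60, 30, 25, 22, 9 bp.

108, 60, 30, 25, 22, 9 bp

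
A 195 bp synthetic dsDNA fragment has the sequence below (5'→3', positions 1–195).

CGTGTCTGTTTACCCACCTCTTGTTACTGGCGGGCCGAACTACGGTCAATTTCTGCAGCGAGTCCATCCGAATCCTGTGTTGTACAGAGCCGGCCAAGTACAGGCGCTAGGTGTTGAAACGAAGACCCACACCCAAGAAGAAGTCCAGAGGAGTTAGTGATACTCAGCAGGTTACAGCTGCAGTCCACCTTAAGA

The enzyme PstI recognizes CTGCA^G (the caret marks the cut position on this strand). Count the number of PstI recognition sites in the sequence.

CTGCAG occurs starting at positions 53, 178.
PstI cuts at 2 sites.

2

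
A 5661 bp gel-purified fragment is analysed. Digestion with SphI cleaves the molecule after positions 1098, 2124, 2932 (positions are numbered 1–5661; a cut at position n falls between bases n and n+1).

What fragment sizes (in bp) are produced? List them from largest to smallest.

Linear molecule, 3 cuts → 4 fragments:
  1098 − 0 = 1098 bp
  2124 − 1098 = 1026 bp
  2932 − 2124 = 808 bp
  5661 − 2932 = 2729 bp
Sorted largest to smallest: 2729, 1098, 1026, 808 bp.

2729, 1098, 1026, 808 bp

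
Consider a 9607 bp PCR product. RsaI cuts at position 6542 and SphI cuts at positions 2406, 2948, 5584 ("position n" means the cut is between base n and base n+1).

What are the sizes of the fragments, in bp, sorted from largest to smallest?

3065, 2636, 2406, 958, 542 bp

Combined cut positions (sorted): 2406, 2948, 5584, 6542.
Linear molecule, 4 cuts → 5 fragments:
  2406 − 0 = 2406 bp
  2948 − 2406 = 542 bp
  5584 − 2948 = 2636 bp
  6542 − 5584 = 958 bp
  9607 − 6542 = 3065 bp
Sorted largest to smallest: 3065, 2636, 2406, 958, 542 bp.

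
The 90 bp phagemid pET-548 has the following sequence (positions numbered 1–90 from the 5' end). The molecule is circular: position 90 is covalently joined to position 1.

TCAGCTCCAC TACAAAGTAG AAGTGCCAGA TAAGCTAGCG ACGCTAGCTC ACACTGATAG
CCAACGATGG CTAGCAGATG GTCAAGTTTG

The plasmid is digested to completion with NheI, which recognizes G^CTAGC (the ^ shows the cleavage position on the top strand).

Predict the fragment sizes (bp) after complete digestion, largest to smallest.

54, 27, 9 bp

NheI sites (GCTAGC) start at positions 34, 43, 70.
NheI cuts after the first base of each site, so after positions 34, 43, 70.
Circular molecule, 3 cuts → 3 fragments:
  35–43 → 9 bp
  44–70 → 27 bp
  71–90 then 1–34 → 20 + 34 = 54 bp
Sorted largest to smallest: 54, 27, 9 bp.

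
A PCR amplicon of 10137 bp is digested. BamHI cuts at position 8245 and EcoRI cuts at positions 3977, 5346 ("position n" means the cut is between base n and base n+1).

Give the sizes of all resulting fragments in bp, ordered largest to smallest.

3977, 2899, 1892, 1369 bp

Combined cut positions (sorted): 3977, 5346, 8245.
Linear molecule, 3 cuts → 4 fragments:
  3977 − 0 = 3977 bp
  5346 − 3977 = 1369 bp
  8245 − 5346 = 2899 bp
  10137 − 8245 = 1892 bp
Sorted largest to smallest: 3977, 2899, 1892, 1369 bp.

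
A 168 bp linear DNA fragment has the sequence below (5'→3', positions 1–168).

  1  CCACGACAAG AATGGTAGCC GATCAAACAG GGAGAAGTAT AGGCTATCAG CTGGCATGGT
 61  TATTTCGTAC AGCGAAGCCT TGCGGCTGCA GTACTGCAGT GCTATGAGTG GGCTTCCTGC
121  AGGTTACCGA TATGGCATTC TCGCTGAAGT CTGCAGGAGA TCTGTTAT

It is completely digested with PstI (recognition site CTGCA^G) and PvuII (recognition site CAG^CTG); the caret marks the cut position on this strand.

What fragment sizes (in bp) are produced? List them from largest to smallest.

PstI sites (CTGCAG) start at positions 86, 94, 117, 151.
PstI cuts after base 5 of each site (before the last base), so after positions 90, 98, 121, 155.
The PvuII site (CAGCTG) starts at position 48.
PvuII cuts after base 3 of each site, so after position 50.
Combined cut positions: 50, 90, 98, 121, 155.
Linear molecule, 5 cuts → 6 fragments:
  1–50 → 50 bp
  51–90 → 40 bp
  91–98 → 8 bp
  99–121 → 23 bp
  122–155 → 34 bp
  156–168 → 13 bp
Sorted largest to smallest: 50, 40, 34, 23, 13, 8 bp.

50, 40, 34, 23, 13, 8 bp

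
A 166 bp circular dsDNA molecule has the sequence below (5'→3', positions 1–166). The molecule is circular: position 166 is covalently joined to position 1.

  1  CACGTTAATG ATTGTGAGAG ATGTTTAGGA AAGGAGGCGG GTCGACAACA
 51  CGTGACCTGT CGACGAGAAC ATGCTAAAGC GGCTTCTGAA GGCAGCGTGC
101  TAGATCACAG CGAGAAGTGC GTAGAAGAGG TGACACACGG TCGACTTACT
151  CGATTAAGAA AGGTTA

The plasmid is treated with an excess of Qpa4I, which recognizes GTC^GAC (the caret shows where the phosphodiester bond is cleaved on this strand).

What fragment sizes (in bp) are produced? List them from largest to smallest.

Qpa4I sites (GTCGAC) start at positions 41, 59, 140.
Qpa4I cuts after base 3 of each site, so after positions 43, 61, 142.
Circular molecule, 3 cuts → 3 fragments:
  44–61 → 18 bp
  62–142 → 81 bp
  143–166 then 1–43 → 24 + 43 = 67 bp
Sorted largest to smallest: 81, 67, 18 bp.

81, 67, 18 bp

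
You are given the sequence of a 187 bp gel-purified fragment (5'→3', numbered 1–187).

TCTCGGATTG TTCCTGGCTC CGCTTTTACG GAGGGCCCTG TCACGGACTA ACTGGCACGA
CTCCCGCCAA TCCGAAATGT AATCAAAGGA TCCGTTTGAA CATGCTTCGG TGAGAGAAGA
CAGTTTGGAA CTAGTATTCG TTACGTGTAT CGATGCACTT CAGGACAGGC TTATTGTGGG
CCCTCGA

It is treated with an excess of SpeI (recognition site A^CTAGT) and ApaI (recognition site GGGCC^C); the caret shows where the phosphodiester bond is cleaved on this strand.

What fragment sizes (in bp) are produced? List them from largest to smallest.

The SpeI site (ACTAGT) starts at position 130.
SpeI cuts after the first base of each site, so after position 130.
ApaI sites (GGGCCC) start at positions 33, 178.
ApaI cuts after base 5 of each site (before the last base), so after positions 37, 182.
Combined cut positions: 37, 130, 182.
Linear molecule, 3 cuts → 4 fragments:
  1–37 → 37 bp
  38–130 → 93 bp
  131–182 → 52 bp
  183–187 → 5 bp
Sorted largest to smallest: 93, 52, 37, 5 bp.

93, 52, 37, 5 bp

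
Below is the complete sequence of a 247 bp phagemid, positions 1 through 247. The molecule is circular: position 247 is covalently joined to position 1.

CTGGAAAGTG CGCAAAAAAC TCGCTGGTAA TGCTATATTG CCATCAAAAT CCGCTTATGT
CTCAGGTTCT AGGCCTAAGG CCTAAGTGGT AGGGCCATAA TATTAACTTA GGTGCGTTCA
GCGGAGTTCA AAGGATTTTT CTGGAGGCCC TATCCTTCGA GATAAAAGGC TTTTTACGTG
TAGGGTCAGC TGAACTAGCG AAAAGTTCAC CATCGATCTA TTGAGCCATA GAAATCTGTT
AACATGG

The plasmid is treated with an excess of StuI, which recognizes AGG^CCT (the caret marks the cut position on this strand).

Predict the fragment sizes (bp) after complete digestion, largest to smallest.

240, 7 bp

StuI sites (AGGCCT) start at positions 71, 78.
StuI cuts after base 3 of each site, so after positions 73, 80.
Circular molecule, 2 cuts → 2 fragments:
  74–80 → 7 bp
  81–247 then 1–73 → 167 + 73 = 240 bp
Sorted largest to smallest: 240, 7 bp.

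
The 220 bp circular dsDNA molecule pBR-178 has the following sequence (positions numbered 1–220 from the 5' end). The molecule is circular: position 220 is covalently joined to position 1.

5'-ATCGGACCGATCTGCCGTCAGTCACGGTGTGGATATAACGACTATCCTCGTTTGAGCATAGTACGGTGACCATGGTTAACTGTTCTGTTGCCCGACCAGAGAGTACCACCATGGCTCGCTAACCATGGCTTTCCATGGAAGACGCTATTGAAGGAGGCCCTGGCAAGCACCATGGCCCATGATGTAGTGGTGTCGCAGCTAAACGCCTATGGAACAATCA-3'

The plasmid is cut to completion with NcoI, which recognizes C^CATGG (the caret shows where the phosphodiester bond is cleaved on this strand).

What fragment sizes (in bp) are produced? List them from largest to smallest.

NcoI sites (CCATGG) start at positions 70, 109, 123, 133, 170.
NcoI cuts after the first base of each site, so after positions 70, 109, 123, 133, 170.
Circular molecule, 5 cuts → 5 fragments:
  71–109 → 39 bp
  110–123 → 14 bp
  124–133 → 10 bp
  134–170 → 37 bp
  171–220 then 1–70 → 50 + 70 = 120 bp
Sorted largest to smallest: 120, 39, 37, 14, 10 bp.

120, 39, 37, 14, 10 bp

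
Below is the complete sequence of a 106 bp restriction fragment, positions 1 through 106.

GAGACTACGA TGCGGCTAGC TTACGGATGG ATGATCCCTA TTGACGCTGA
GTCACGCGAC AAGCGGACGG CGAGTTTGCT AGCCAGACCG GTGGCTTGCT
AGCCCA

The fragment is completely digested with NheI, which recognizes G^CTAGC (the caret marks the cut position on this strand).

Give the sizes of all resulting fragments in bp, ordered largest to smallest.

NheI sites (GCTAGC) start at positions 15, 78, 98.
NheI cuts after the first base of each site, so after positions 15, 78, 98.
Linear molecule, 3 cuts → 4 fragments:
  1–15 → 15 bp
  16–78 → 63 bp
  79–98 → 20 bp
  99–106 → 8 bp
Sorted largest to smallest: 63, 20, 15, 8 bp.

63, 20, 15, 8 bp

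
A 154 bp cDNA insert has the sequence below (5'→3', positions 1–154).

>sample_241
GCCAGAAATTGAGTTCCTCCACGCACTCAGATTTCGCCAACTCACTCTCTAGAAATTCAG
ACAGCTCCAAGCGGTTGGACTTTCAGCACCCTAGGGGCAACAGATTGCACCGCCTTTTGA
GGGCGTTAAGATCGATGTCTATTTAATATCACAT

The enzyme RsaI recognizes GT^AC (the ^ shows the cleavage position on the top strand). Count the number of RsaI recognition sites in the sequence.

0

No occurrence of GTAC is present in the sequence.
RsaI does not cut: 0 sites.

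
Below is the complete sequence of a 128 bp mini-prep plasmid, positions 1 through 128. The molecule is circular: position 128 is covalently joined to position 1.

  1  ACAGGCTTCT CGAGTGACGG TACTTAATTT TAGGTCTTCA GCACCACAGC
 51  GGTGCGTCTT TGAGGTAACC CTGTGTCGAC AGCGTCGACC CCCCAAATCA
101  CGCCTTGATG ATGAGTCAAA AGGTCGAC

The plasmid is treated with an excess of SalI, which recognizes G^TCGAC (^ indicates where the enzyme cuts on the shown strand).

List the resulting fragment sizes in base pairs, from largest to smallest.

SalI sites (GTCGAC) start at positions 75, 84, 123.
SalI cuts after the first base of each site, so after positions 75, 84, 123.
Circular molecule, 3 cuts → 3 fragments:
  76–84 → 9 bp
  85–123 → 39 bp
  124–128 then 1–75 → 5 + 75 = 80 bp
Sorted largest to smallest: 80, 39, 9 bp.

80, 39, 9 bp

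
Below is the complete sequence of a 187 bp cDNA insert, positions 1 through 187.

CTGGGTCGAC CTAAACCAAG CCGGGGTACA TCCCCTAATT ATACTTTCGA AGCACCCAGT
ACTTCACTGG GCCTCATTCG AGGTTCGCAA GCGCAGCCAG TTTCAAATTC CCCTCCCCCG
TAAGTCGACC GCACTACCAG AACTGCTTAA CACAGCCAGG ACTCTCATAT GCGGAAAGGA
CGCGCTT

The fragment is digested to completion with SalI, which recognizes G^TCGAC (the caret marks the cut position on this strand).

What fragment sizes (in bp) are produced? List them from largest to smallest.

119, 63, 5 bp

SalI sites (GTCGAC) start at positions 5, 124.
SalI cuts after the first base of each site, so after positions 5, 124.
Linear molecule, 2 cuts → 3 fragments:
  1–5 → 5 bp
  6–124 → 119 bp
  125–187 → 63 bp
Sorted largest to smallest: 119, 63, 5 bp.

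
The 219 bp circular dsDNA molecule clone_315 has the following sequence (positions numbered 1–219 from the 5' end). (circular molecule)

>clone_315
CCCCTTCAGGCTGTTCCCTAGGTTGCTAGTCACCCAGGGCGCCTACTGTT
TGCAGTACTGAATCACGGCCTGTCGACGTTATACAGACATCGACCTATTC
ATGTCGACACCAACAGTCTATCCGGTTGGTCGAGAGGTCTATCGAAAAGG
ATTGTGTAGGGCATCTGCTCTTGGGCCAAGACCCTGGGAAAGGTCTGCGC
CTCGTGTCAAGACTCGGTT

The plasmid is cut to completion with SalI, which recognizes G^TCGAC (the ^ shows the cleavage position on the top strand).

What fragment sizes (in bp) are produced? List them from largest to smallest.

188, 31 bp

SalI sites (GTCGAC) start at positions 72, 103.
SalI cuts after the first base of each site, so after positions 72, 103.
Circular molecule, 2 cuts → 2 fragments:
  73–103 → 31 bp
  104–219 then 1–72 → 116 + 72 = 188 bp
Sorted largest to smallest: 188, 31 bp.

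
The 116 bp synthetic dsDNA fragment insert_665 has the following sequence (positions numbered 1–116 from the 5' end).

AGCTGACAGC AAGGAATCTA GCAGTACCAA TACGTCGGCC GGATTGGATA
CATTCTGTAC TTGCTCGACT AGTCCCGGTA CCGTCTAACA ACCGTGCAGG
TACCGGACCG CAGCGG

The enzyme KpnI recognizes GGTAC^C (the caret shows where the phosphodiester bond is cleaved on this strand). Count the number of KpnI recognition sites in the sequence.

2

GGTACC occurs starting at positions 77, 99.
KpnI cuts at 2 sites.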